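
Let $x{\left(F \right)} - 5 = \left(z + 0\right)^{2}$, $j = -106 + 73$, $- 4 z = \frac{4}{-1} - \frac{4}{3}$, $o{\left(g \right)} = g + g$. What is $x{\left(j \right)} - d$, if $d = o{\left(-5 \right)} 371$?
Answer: $\frac{33451}{9} \approx 3716.8$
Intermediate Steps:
$o{\left(g \right)} = 2 g$
$z = \frac{4}{3}$ ($z = - \frac{\frac{4}{-1} - \frac{4}{3}}{4} = - \frac{4 \left(-1\right) - \frac{4}{3}}{4} = - \frac{-4 - \frac{4}{3}}{4} = \left(- \frac{1}{4}\right) \left(- \frac{16}{3}\right) = \frac{4}{3} \approx 1.3333$)
$d = -3710$ ($d = 2 \left(-5\right) 371 = \left(-10\right) 371 = -3710$)
$j = -33$
$x{\left(F \right)} = \frac{61}{9}$ ($x{\left(F \right)} = 5 + \left(\frac{4}{3} + 0\right)^{2} = 5 + \left(\frac{4}{3}\right)^{2} = 5 + \frac{16}{9} = \frac{61}{9}$)
$x{\left(j \right)} - d = \frac{61}{9} - -3710 = \frac{61}{9} + 3710 = \frac{33451}{9}$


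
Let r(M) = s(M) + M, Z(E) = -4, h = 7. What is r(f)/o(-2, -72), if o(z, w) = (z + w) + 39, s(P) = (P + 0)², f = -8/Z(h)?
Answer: -6/35 ≈ -0.17143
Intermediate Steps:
f = 2 (f = -8/(-4) = -8*(-¼) = 2)
s(P) = P²
o(z, w) = 39 + w + z (o(z, w) = (w + z) + 39 = 39 + w + z)
r(M) = M + M² (r(M) = M² + M = M + M²)
r(f)/o(-2, -72) = (2*(1 + 2))/(39 - 72 - 2) = (2*3)/(-35) = 6*(-1/35) = -6/35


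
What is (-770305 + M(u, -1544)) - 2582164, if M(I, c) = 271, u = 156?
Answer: -3352198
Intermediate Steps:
(-770305 + M(u, -1544)) - 2582164 = (-770305 + 271) - 2582164 = -770034 - 2582164 = -3352198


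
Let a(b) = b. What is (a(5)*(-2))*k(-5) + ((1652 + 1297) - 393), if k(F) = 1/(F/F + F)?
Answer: 5117/2 ≈ 2558.5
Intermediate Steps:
k(F) = 1/(1 + F)
(a(5)*(-2))*k(-5) + ((1652 + 1297) - 393) = (5*(-2))/(1 - 5) + ((1652 + 1297) - 393) = -10/(-4) + (2949 - 393) = -10*(-1/4) + 2556 = 5/2 + 2556 = 5117/2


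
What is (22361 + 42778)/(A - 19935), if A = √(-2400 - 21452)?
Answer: -1298545965/397428077 - 130278*I*√5963/397428077 ≈ -3.2674 - 0.025313*I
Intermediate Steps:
A = 2*I*√5963 (A = √(-23852) = 2*I*√5963 ≈ 154.44*I)
(22361 + 42778)/(A - 19935) = (22361 + 42778)/(2*I*√5963 - 19935) = 65139/(-19935 + 2*I*√5963)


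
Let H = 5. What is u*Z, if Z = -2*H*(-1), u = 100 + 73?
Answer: 1730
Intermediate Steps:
u = 173
Z = 10 (Z = -2*5*(-1) = -10*(-1) = 10)
u*Z = 173*10 = 1730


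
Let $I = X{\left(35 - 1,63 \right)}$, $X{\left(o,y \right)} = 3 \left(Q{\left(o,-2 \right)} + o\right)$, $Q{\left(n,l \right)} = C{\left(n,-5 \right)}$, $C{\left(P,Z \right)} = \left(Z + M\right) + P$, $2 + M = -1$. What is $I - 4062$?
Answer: $-3882$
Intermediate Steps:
$M = -3$ ($M = -2 - 1 = -3$)
$C{\left(P,Z \right)} = -3 + P + Z$ ($C{\left(P,Z \right)} = \left(Z - 3\right) + P = \left(-3 + Z\right) + P = -3 + P + Z$)
$Q{\left(n,l \right)} = -8 + n$ ($Q{\left(n,l \right)} = -3 + n - 5 = -8 + n$)
$X{\left(o,y \right)} = -24 + 6 o$ ($X{\left(o,y \right)} = 3 \left(\left(-8 + o\right) + o\right) = 3 \left(-8 + 2 o\right) = -24 + 6 o$)
$I = 180$ ($I = -24 + 6 \left(35 - 1\right) = -24 + 6 \cdot 34 = -24 + 204 = 180$)
$I - 4062 = 180 - 4062 = -3882$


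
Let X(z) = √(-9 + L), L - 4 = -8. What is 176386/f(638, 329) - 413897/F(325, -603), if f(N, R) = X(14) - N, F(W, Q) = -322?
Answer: 18891948119/18724622 - 25198*I*√13/58151 ≈ 1008.9 - 1.5624*I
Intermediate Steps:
L = -4 (L = 4 - 8 = -4)
X(z) = I*√13 (X(z) = √(-9 - 4) = √(-13) = I*√13)
f(N, R) = -N + I*√13 (f(N, R) = I*√13 - N = -N + I*√13)
176386/f(638, 329) - 413897/F(325, -603) = 176386/(-1*638 + I*√13) - 413897/(-322) = 176386/(-638 + I*√13) - 413897*(-1/322) = 176386/(-638 + I*√13) + 413897/322 = 413897/322 + 176386/(-638 + I*√13)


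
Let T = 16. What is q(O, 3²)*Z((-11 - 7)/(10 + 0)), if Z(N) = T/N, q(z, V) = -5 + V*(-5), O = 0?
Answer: 4000/9 ≈ 444.44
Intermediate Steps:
q(z, V) = -5 - 5*V
Z(N) = 16/N
q(O, 3²)*Z((-11 - 7)/(10 + 0)) = (-5 - 5*3²)*(16/(((-11 - 7)/(10 + 0)))) = (-5 - 5*9)*(16/((-18/10))) = (-5 - 45)*(16/((-18*⅒))) = -800/(-9/5) = -800*(-5)/9 = -50*(-80/9) = 4000/9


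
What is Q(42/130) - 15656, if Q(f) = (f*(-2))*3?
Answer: -1017766/65 ≈ -15658.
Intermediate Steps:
Q(f) = -6*f (Q(f) = -2*f*3 = -6*f)
Q(42/130) - 15656 = -252/130 - 15656 = -6*21/65 - 15656 = -126/65 - 15656 = -1017766/65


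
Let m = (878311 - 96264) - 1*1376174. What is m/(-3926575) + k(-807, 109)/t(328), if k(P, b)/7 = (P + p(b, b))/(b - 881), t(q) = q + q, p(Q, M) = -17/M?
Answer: 8803669322419/54187803028400 ≈ 0.16247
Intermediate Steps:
t(q) = 2*q
k(P, b) = 7*(P - 17/b)/(-881 + b) (k(P, b) = 7*((P - 17/b)/(b - 881)) = 7*((P - 17/b)/(-881 + b)) = 7*(P - 17/b)/(-881 + b))
m = -594127 (m = 782047 - 1376174 = -594127)
m/(-3926575) + k(-807, 109)/t(328) = -594127/(-3926575) + (7*(-17 - 807*109)/(109*(-881 + 109)))/((2*328)) = -594127*(-1/3926575) + (7*(1/109)*(-17 - 87963)/(-772))/656 = 594127/3926575 + (7*(1/109)*(-1/772)*(-87980))*(1/656) = 594127/3926575 + (153965/21037)*(1/656) = 594127/3926575 + 153965/13800272 = 8803669322419/54187803028400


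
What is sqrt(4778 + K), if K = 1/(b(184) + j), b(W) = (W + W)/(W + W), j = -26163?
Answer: 261*sqrt(48007270)/26162 ≈ 69.123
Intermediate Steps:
b(W) = 1 (b(W) = (2*W)/((2*W)) = (2*W)*(1/(2*W)) = 1)
K = -1/26162 (K = 1/(1 - 26163) = 1/(-26162) = -1/26162 ≈ -3.8223e-5)
sqrt(4778 + K) = sqrt(4778 - 1/26162) = sqrt(125002035/26162) = 261*sqrt(48007270)/26162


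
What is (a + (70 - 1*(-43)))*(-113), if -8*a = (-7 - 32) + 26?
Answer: -103621/8 ≈ -12953.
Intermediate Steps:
a = 13/8 (a = -((-7 - 32) + 26)/8 = -(-39 + 26)/8 = -⅛*(-13) = 13/8 ≈ 1.6250)
(a + (70 - 1*(-43)))*(-113) = (13/8 + (70 - 1*(-43)))*(-113) = (13/8 + (70 + 43))*(-113) = (13/8 + 113)*(-113) = (917/8)*(-113) = -103621/8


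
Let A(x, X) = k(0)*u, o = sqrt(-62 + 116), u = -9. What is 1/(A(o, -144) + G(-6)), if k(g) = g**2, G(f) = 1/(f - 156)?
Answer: -162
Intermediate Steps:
G(f) = 1/(-156 + f)
o = 3*sqrt(6) (o = sqrt(54) = 3*sqrt(6) ≈ 7.3485)
A(x, X) = 0 (A(x, X) = 0**2*(-9) = 0*(-9) = 0)
1/(A(o, -144) + G(-6)) = 1/(0 + 1/(-156 - 6)) = 1/(0 + 1/(-162)) = 1/(0 - 1/162) = 1/(-1/162) = -162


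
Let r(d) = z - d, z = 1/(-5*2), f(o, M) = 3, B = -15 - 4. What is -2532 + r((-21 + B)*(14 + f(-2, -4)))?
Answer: -18521/10 ≈ -1852.1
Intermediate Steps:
B = -19
z = -⅒ (z = 1/(-10) = -⅒ ≈ -0.10000)
r(d) = -⅒ - d
-2532 + r((-21 + B)*(14 + f(-2, -4))) = -2532 + (-⅒ - (-21 - 19)*(14 + 3)) = -2532 + (-⅒ - (-40)*17) = -2532 + (-⅒ - 1*(-680)) = -2532 + (-⅒ + 680) = -2532 + 6799/10 = -18521/10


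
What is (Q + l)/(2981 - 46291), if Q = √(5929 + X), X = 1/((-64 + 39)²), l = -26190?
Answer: 2619/4331 - √3705626/1082750 ≈ 0.60293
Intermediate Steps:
X = 1/625 (X = 1/((-25)²) = 1/625 ≈ 0.0016000)
Q = √3705626/25 (Q = √(5929 + 1/625) = √(3705626/625) = √3705626/25 ≈ 77.000)
(Q + l)/(2981 - 46291) = (√3705626/25 - 26190)/(2981 - 46291) = (-26190 + √3705626/25)/(-43310) = (-26190 + √3705626/25)*(-1/43310) = 2619/4331 - √3705626/1082750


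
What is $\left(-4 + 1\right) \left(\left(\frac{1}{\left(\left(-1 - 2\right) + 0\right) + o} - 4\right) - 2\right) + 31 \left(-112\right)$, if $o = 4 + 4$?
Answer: $- \frac{17273}{5} \approx -3454.6$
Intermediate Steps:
$o = 8$
$\left(-4 + 1\right) \left(\left(\frac{1}{\left(\left(-1 - 2\right) + 0\right) + o} - 4\right) - 2\right) + 31 \left(-112\right) = \left(-4 + 1\right) \left(\left(\frac{1}{\left(\left(-1 - 2\right) + 0\right) + 8} - 4\right) - 2\right) + 31 \left(-112\right) = - 3 \left(\left(\frac{1}{\left(-3 + 0\right) + 8} - 4\right) - 2\right) - 3472 = - 3 \left(\left(\frac{1}{-3 + 8} - 4\right) - 2\right) - 3472 = - 3 \left(\left(\frac{1}{5} - 4\right) - 2\right) - 3472 = - 3 \left(- \frac{19}{5} - 2\right) - 3472 = \left(-3\right) \left(- \frac{29}{5}\right) - 3472 = \frac{87}{5} - 3472 = - \frac{17273}{5}$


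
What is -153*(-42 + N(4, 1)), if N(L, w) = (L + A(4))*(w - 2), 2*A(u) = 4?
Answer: 7344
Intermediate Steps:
A(u) = 2 (A(u) = (½)*4 = 2)
N(L, w) = (-2 + w)*(2 + L) (N(L, w) = (L + 2)*(w - 2) = (2 + L)*(-2 + w) = (-2 + w)*(2 + L))
-153*(-42 + N(4, 1)) = -153*(-42 + (-4 - 2*4 + 2*1 + 4*1)) = -153*(-42 + (-4 - 8 + 2 + 4)) = -153*(-42 - 6) = -153*(-48) = 7344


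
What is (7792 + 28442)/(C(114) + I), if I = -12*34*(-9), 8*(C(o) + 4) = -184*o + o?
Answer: 144936/4241 ≈ 34.175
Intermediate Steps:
C(o) = -4 - 183*o/8 (C(o) = -4 + (-184*o + o)/8 = -4 + (-183*o)/8 = -4 - 183*o/8)
I = 3672 (I = -408*(-9) = 3672)
(7792 + 28442)/(C(114) + I) = (7792 + 28442)/((-4 - 183/8*114) + 3672) = 36234/((-4 - 10431/4) + 3672) = 36234/(-10447/4 + 3672) = 36234/(4241/4) = 36234*(4/4241) = 144936/4241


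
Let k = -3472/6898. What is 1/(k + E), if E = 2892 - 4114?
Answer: -3449/4216414 ≈ -0.00081799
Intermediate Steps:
E = -1222
k = -1736/3449 (k = -3472*1/6898 = -1736/3449 ≈ -0.50333)
1/(k + E) = 1/(-1736/3449 - 1222) = 1/(-4216414/3449) = -3449/4216414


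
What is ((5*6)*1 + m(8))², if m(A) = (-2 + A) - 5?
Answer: 961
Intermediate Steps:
m(A) = -7 + A
((5*6)*1 + m(8))² = ((5*6)*1 + (-7 + 8))² = (30*1 + 1)² = (30 + 1)² = 31² = 961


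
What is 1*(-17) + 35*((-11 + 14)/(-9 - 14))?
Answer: -496/23 ≈ -21.565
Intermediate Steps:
1*(-17) + 35*((-11 + 14)/(-9 - 14)) = -17 + 35*(3/(-23)) = -17 + 35*(3*(-1/23)) = -17 + 35*(-3/23) = -17 - 105/23 = -496/23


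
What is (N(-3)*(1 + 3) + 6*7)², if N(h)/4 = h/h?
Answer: 3364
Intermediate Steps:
N(h) = 4 (N(h) = 4*(h/h) = 4*1 = 4)
(N(-3)*(1 + 3) + 6*7)² = (4*(1 + 3) + 6*7)² = (4*4 + 42)² = (16 + 42)² = 58² = 3364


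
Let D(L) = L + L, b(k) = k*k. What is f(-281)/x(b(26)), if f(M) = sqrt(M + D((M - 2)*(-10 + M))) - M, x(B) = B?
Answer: 281/676 + 5*sqrt(6577)/676 ≈ 1.0155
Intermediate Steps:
b(k) = k**2
D(L) = 2*L
f(M) = sqrt(M + 2*(-10 + M)*(-2 + M)) - M (f(M) = sqrt(M + 2*((M - 2)*(-10 + M))) - M = sqrt(M + 2*((-2 + M)*(-10 + M))) - M = sqrt(M + 2*((-10 + M)*(-2 + M))) - M = sqrt(M + 2*(-10 + M)*(-2 + M)) - M)
f(-281)/x(b(26)) = (sqrt(40 - 23*(-281) + 2*(-281)**2) - 1*(-281))/(26**2) = (sqrt(40 + 6463 + 2*78961) + 281)/676 = (sqrt(40 + 6463 + 157922) + 281)*(1/676) = (sqrt(164425) + 281)*(1/676) = (5*sqrt(6577) + 281)*(1/676) = (281 + 5*sqrt(6577))*(1/676) = 281/676 + 5*sqrt(6577)/676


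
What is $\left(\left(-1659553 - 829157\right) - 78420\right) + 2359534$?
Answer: $-207596$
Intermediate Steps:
$\left(\left(-1659553 - 829157\right) - 78420\right) + 2359534 = \left(-2488710 - 78420\right) + 2359534 = -2567130 + 2359534 = -207596$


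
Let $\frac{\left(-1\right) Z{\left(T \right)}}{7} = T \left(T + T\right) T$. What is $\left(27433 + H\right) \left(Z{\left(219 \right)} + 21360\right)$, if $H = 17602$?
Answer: $-6621363917310$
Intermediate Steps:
$Z{\left(T \right)} = - 14 T^{3}$ ($Z{\left(T \right)} = - 7 T \left(T + T\right) T = - 7 T 2 T T = - 7 \cdot 2 T^{2} T = - 7 \cdot 2 T^{3} = - 14 T^{3}$)
$\left(27433 + H\right) \left(Z{\left(219 \right)} + 21360\right) = \left(27433 + 17602\right) \left(- 14 \cdot 219^{3} + 21360\right) = 45035 \left(\left(-14\right) 10503459 + 21360\right) = 45035 \left(-147048426 + 21360\right) = 45035 \left(-147027066\right) = -6621363917310$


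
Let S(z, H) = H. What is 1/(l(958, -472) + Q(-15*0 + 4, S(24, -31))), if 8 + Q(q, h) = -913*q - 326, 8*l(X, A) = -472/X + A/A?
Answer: -3832/15274109 ≈ -0.00025088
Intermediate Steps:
l(X, A) = ⅛ - 59/X (l(X, A) = (-472/X + A/A)/8 = (-472/X + 1)/8 = (1 - 472/X)/8 = ⅛ - 59/X)
Q(q, h) = -334 - 913*q (Q(q, h) = -8 + (-913*q - 326) = -8 + (-326 - 913*q) = -334 - 913*q)
1/(l(958, -472) + Q(-15*0 + 4, S(24, -31))) = 1/((⅛)*(-472 + 958)/958 + (-334 - 913*(-15*0 + 4))) = 1/((⅛)*(1/958)*486 + (-334 - 913*(0 + 4))) = 1/(243/3832 + (-334 - 913*4)) = 1/(243/3832 + (-334 - 3652)) = 1/(243/3832 - 3986) = 1/(-15274109/3832) = -3832/15274109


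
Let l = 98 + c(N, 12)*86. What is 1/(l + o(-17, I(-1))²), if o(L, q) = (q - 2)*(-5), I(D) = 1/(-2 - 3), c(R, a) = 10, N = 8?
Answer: 1/1079 ≈ 0.00092678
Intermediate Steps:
I(D) = -⅕ (I(D) = 1/(-5) = -⅕)
o(L, q) = 10 - 5*q (o(L, q) = (-2 + q)*(-5) = 10 - 5*q)
l = 958 (l = 98 + 10*86 = 98 + 860 = 958)
1/(l + o(-17, I(-1))²) = 1/(958 + (10 - 5*(-⅕))²) = 1/(958 + (10 + 1)²) = 1/(958 + 11²) = 1/(958 + 121) = 1/1079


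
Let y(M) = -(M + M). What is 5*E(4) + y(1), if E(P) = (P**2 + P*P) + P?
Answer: 178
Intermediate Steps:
y(M) = -2*M
E(P) = P + 2*P**2 (E(P) = (P**2 + P**2) + P = 2*P**2 + P = P + 2*P**2)
5*E(4) + y(1) = 5*(4*(1 + 2*4)) - 2*1 = 5*(4*(1 + 8)) - 2 = 5*(4*9) - 2 = 5*36 - 2 = 180 - 2 = 178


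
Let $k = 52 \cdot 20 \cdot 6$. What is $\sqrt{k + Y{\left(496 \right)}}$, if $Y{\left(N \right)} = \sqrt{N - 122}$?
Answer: $\sqrt{6240 + \sqrt{374}} \approx 79.116$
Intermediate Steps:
$Y{\left(N \right)} = \sqrt{-122 + N}$
$k = 6240$ ($k = 1040 \cdot 6 = 6240$)
$\sqrt{k + Y{\left(496 \right)}} = \sqrt{6240 + \sqrt{-122 + 496}} = \sqrt{6240 + \sqrt{374}}$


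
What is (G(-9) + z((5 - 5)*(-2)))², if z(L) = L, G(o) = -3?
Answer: 9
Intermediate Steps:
(G(-9) + z((5 - 5)*(-2)))² = (-3 + (5 - 5)*(-2))² = (-3 + 0*(-2))² = (-3 + 0)² = (-3)² = 9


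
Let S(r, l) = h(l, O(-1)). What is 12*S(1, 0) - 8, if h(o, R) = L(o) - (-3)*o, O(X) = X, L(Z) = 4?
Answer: 40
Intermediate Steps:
h(o, R) = 4 + 3*o (h(o, R) = 4 - (-3)*o = 4 + 3*o)
S(r, l) = 4 + 3*l
12*S(1, 0) - 8 = 12*(4 + 3*0) - 8 = 12*(4 + 0) - 8 = 12*4 - 8 = 48 - 8 = 40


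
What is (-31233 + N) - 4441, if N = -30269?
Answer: -65943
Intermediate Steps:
(-31233 + N) - 4441 = (-31233 - 30269) - 4441 = -61502 - 4441 = -65943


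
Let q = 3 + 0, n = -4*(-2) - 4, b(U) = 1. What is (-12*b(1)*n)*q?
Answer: -144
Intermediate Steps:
n = 4 (n = 8 - 4 = 4)
q = 3
(-12*b(1)*n)*q = -12*4*3 = -48*3 = -144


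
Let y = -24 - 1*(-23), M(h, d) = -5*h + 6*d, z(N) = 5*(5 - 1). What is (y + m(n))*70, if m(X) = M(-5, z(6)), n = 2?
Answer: 10080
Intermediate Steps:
z(N) = 20 (z(N) = 5*4 = 20)
y = -1 (y = -24 + 23 = -1)
m(X) = 145 (m(X) = -5*(-5) + 6*20 = 25 + 120 = 145)
(y + m(n))*70 = (-1 + 145)*70 = 144*70 = 10080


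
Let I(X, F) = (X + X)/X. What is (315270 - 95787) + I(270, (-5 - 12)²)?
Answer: 219485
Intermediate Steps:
I(X, F) = 2 (I(X, F) = (2*X)/X = 2)
(315270 - 95787) + I(270, (-5 - 12)²) = (315270 - 95787) + 2 = 219483 + 2 = 219485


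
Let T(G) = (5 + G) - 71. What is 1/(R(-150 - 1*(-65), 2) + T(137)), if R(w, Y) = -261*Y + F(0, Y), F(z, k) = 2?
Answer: -1/449 ≈ -0.0022272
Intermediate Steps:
R(w, Y) = 2 - 261*Y (R(w, Y) = -261*Y + 2 = 2 - 261*Y)
T(G) = -66 + G
1/(R(-150 - 1*(-65), 2) + T(137)) = 1/((2 - 261*2) + (-66 + 137)) = 1/((2 - 522) + 71) = 1/(-520 + 71) = 1/(-449) = -1/449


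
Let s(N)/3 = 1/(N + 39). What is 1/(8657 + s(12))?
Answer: 17/147170 ≈ 0.00011551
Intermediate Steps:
s(N) = 3/(39 + N) (s(N) = 3/(N + 39) = 3/(39 + N))
1/(8657 + s(12)) = 1/(8657 + 3/(39 + 12)) = 1/(8657 + 3/51) = 1/(8657 + 3*(1/51)) = 1/(8657 + 1/17) = 1/(147170/17) = 17/147170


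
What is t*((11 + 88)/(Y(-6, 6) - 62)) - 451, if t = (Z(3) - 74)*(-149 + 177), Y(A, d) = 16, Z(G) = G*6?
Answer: 67243/23 ≈ 2923.6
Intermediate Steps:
Z(G) = 6*G
t = -1568 (t = (6*3 - 74)*(-149 + 177) = (18 - 74)*28 = -56*28 = -1568)
t*((11 + 88)/(Y(-6, 6) - 62)) - 451 = -1568*(11 + 88)/(16 - 62) - 451 = -155232/(-46) - 451 = -155232*(-1)/46 - 451 = -1568*(-99/46) - 451 = 77616/23 - 451 = 67243/23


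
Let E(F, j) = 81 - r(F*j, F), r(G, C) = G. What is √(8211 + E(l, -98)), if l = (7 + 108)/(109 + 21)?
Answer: √1415999/13 ≈ 91.535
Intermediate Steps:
l = 23/26 (l = 115/130 = 115*(1/130) = 23/26 ≈ 0.88461)
E(F, j) = 81 - F*j
√(8211 + E(l, -98)) = √(8211 + (81 - 1*23/26*(-98))) = √(8211 + (81 + 1127/13)) = √(8211 + 2180/13) = √(108923/13) = √1415999/13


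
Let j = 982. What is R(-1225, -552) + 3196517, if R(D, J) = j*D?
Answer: 1993567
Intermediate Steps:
R(D, J) = 982*D
R(-1225, -552) + 3196517 = 982*(-1225) + 3196517 = -1202950 + 3196517 = 1993567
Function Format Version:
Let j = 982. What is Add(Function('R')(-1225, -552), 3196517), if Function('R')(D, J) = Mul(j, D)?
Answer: 1993567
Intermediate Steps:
Function('R')(D, J) = Mul(982, D)
Add(Function('R')(-1225, -552), 3196517) = Add(Mul(982, -1225), 3196517) = Add(-1202950, 3196517) = 1993567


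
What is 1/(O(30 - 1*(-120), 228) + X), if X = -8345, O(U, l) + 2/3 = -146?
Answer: -3/25475 ≈ -0.00011776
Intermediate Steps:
O(U, l) = -440/3 (O(U, l) = -⅔ - 146 = -440/3)
1/(O(30 - 1*(-120), 228) + X) = 1/(-440/3 - 8345) = 1/(-25475/3) = -3/25475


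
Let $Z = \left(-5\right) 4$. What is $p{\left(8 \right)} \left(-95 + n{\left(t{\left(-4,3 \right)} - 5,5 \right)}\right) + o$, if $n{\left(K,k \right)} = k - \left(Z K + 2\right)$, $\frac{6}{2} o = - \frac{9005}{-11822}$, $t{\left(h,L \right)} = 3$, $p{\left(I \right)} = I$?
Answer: $- \frac{37443091}{35466} \approx -1055.7$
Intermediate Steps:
$Z = -20$
$o = \frac{9005}{35466}$ ($o = \frac{\left(-9005\right) \frac{1}{-11822}}{3} = \frac{\left(-9005\right) \left(- \frac{1}{11822}\right)}{3} = \frac{1}{3} \cdot \frac{9005}{11822} = \frac{9005}{35466} \approx 0.25391$)
$n{\left(K,k \right)} = -2 + k + 20 K$ ($n{\left(K,k \right)} = k - \left(- 20 K + 2\right) = k - \left(2 - 20 K\right) = k + \left(-2 + 20 K\right) = -2 + k + 20 K$)
$p{\left(8 \right)} \left(-95 + n{\left(t{\left(-4,3 \right)} - 5,5 \right)}\right) + o = 8 \left(-95 + \left(-2 + 5 + 20 \left(3 - 5\right)\right)\right) + \frac{9005}{35466} = 8 \left(-95 + \left(-2 + 5 + 20 \left(-2\right)\right)\right) + \frac{9005}{35466} = 8 \left(-95 - 37\right) + \frac{9005}{35466} = 8 \left(-132\right) + \frac{9005}{35466} = -1056 + \frac{9005}{35466} = - \frac{37443091}{35466}$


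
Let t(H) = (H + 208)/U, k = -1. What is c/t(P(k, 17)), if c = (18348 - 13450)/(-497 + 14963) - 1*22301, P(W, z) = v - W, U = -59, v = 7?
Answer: 2379185089/390582 ≈ 6091.4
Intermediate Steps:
P(W, z) = 7 - W
t(H) = -208/59 - H/59 (t(H) = (H + 208)/(-59) = (208 + H)*(-1/59) = -208/59 - H/59)
c = -161300684/7233 (c = 4898/14466 - 22301 = 4898*(1/14466) - 22301 = 2449/7233 - 22301 = -161300684/7233 ≈ -22301.)
c/t(P(k, 17)) = -161300684/(7233*(-208/59 - (7 - 1*(-1))/59)) = -161300684/(7233*(-208/59 - (7 + 1)/59)) = -161300684/(7233*(-208/59 - 1/59*8)) = -161300684/(7233*(-208/59 - 8/59)) = -161300684/(7233*(-216/59)) = -161300684/7233*(-59/216) = 2379185089/390582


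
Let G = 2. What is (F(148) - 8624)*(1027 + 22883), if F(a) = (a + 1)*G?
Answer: -199074660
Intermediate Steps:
F(a) = 2 + 2*a (F(a) = (a + 1)*2 = (1 + a)*2 = 2 + 2*a)
(F(148) - 8624)*(1027 + 22883) = ((2 + 2*148) - 8624)*(1027 + 22883) = ((2 + 296) - 8624)*23910 = (298 - 8624)*23910 = -8326*23910 = -199074660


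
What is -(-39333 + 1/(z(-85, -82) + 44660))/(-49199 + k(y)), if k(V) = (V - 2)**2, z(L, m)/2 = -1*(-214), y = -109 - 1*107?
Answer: -1773446303/75522400 ≈ -23.482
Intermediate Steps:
y = -216 (y = -109 - 107 = -216)
z(L, m) = 428 (z(L, m) = 2*(-1*(-214)) = 2*214 = 428)
k(V) = (-2 + V)**2
-(-39333 + 1/(z(-85, -82) + 44660))/(-49199 + k(y)) = -(-39333 + 1/(428 + 44660))/(-49199 + (-2 - 216)**2) = -(-39333 + 1/45088)/(-49199 + (-218)**2) = -(-39333 + 1/45088)/(-49199 + 47524) = -(-1773446303)/(45088*(-1675)) = -(-1773446303)*(-1)/(45088*1675) = -1*1773446303/75522400 = -1773446303/75522400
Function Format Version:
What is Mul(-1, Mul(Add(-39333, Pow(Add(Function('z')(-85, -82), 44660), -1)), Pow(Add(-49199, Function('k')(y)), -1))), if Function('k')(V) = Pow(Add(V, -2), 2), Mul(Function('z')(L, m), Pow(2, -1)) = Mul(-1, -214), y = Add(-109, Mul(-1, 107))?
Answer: Rational(-1773446303, 75522400) ≈ -23.482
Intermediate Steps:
y = -216 (y = Add(-109, -107) = -216)
Function('z')(L, m) = 428 (Function('z')(L, m) = Mul(2, Mul(-1, -214)) = Mul(2, 214) = 428)
Function('k')(V) = Pow(Add(-2, V), 2)
Mul(-1, Mul(Add(-39333, Pow(Add(Function('z')(-85, -82), 44660), -1)), Pow(Add(-49199, Function('k')(y)), -1))) = Mul(-1, Mul(Add(-39333, Pow(Add(428, 44660), -1)), Pow(Add(-49199, Pow(Add(-2, -216), 2)), -1))) = Mul(-1, Mul(Add(-39333, Pow(45088, -1)), Pow(Add(-49199, Pow(-218, 2)), -1))) = Mul(-1, Mul(Add(-39333, Rational(1, 45088)), Pow(Add(-49199, 47524), -1))) = Mul(-1, Mul(Rational(-1773446303, 45088), Pow(-1675, -1))) = Mul(-1, Mul(Rational(-1773446303, 45088), Rational(-1, 1675))) = Mul(-1, Rational(1773446303, 75522400)) = Rational(-1773446303, 75522400)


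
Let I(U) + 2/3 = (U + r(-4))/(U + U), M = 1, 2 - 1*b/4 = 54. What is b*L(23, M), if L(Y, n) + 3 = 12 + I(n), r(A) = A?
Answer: -4264/3 ≈ -1421.3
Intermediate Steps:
b = -208 (b = 8 - 4*54 = 8 - 216 = -208)
I(U) = -⅔ + (-4 + U)/(2*U) (I(U) = -⅔ + (U - 4)/(U + U) = -⅔ + (-4 + U)/((2*U)) = -⅔ + (-4 + U)*(1/(2*U)) = -⅔ + (-4 + U)/(2*U))
L(Y, n) = 9 + (-12 - n)/(6*n) (L(Y, n) = -3 + (12 + (-12 - n)/(6*n)) = 9 + (-12 - n)/(6*n))
b*L(23, M) = -208*(53/6 - 2/1) = -208*(53/6 - 2*1) = -208*(53/6 - 2) = -208*41/6 = -4264/3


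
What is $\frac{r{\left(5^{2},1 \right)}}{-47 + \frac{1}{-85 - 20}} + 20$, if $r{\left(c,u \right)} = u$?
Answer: $\frac{98615}{4936} \approx 19.979$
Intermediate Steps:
$\frac{r{\left(5^{2},1 \right)}}{-47 + \frac{1}{-85 - 20}} + 20 = 1 \frac{1}{-47 + \frac{1}{-85 - 20}} + 20 = 1 \frac{1}{-47 + \frac{1}{-105}} + 20 = 1 \frac{1}{-47 - \frac{1}{105}} + 20 = 1 \frac{1}{- \frac{4936}{105}} + 20 = 1 \left(- \frac{105}{4936}\right) + 20 = - \frac{105}{4936} + 20 = \frac{98615}{4936}$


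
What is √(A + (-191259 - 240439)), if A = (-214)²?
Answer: 3*I*√42878 ≈ 621.21*I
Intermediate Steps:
A = 45796
√(A + (-191259 - 240439)) = √(45796 + (-191259 - 240439)) = √(45796 - 431698) = √(-385902) = 3*I*√42878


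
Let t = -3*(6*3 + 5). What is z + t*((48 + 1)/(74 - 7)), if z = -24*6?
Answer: -13029/67 ≈ -194.46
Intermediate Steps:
z = -144
t = -69 (t = -3*(18 + 5) = -3*23 = -69)
z + t*((48 + 1)/(74 - 7)) = -144 - 69*(48 + 1)/(74 - 7) = -144 - 3381/67 = -13029/67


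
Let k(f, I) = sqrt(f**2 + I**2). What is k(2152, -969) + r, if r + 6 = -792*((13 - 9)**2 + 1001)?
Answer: -805470 + sqrt(5570065) ≈ -8.0311e+5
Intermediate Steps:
k(f, I) = sqrt(I**2 + f**2)
r = -805470 (r = -6 - 792*((13 - 9)**2 + 1001) = -6 - 792*(4**2 + 1001) = -6 - 792*(16 + 1001) = -6 - 792*1017 = -6 - 805464 = -805470)
k(2152, -969) + r = sqrt((-969)**2 + 2152**2) - 805470 = sqrt(938961 + 4631104) - 805470 = sqrt(5570065) - 805470 = -805470 + sqrt(5570065)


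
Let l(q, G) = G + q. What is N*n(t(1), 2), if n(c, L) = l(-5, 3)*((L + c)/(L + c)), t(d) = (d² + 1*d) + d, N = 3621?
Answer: -7242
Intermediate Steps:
t(d) = d² + 2*d (t(d) = (d² + d) + d = (d + d²) + d = d² + 2*d)
n(c, L) = -2 (n(c, L) = (3 - 5)*((L + c)/(L + c)) = -2*1 = -2)
N*n(t(1), 2) = 3621*(-2) = -7242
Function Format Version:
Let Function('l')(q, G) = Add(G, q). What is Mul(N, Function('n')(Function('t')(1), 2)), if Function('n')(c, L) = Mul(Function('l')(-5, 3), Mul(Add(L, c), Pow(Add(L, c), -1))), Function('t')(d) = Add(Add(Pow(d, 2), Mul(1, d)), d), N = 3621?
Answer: -7242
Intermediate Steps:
Function('t')(d) = Add(Pow(d, 2), Mul(2, d)) (Function('t')(d) = Add(Add(Pow(d, 2), d), d) = Add(Add(d, Pow(d, 2)), d) = Add(Pow(d, 2), Mul(2, d)))
Function('n')(c, L) = -2 (Function('n')(c, L) = Mul(Add(3, -5), Mul(Add(L, c), Pow(Add(L, c), -1))) = Mul(-2, 1) = -2)
Mul(N, Function('n')(Function('t')(1), 2)) = Mul(3621, -2) = -7242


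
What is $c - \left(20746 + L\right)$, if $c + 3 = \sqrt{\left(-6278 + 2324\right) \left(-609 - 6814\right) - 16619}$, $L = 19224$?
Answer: $-39973 + \sqrt{29333923} \approx -34557.0$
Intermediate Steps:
$c = -3 + \sqrt{29333923}$ ($c = -3 + \sqrt{\left(-6278 + 2324\right) \left(-609 - 6814\right) - 16619} = -3 + \sqrt{\left(-3954\right) \left(-7423\right) - 16619} = -3 + \sqrt{29350542 - 16619} = -3 + \sqrt{29333923} \approx 5413.1$)
$c - \left(20746 + L\right) = \left(-3 + \sqrt{29333923}\right) - \left(20746 + 19224\right) = \left(-3 + \sqrt{29333923}\right) - 39970 = -39973 + \sqrt{29333923}$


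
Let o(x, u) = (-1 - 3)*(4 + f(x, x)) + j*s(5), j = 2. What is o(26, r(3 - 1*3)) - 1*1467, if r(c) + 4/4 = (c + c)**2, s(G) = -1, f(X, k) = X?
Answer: -1589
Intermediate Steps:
r(c) = -1 + 4*c**2 (r(c) = -1 + (c + c)**2 = -1 + (2*c)**2 = -1 + 4*c**2)
o(x, u) = -18 - 4*x (o(x, u) = (-1 - 3)*(4 + x) + 2*(-1) = -4*(4 + x) - 2 = (-16 - 4*x) - 2 = -18 - 4*x)
o(26, r(3 - 1*3)) - 1*1467 = (-18 - 4*26) - 1*1467 = (-18 - 104) - 1467 = -122 - 1467 = -1589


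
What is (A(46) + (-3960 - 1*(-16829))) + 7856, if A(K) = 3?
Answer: 20728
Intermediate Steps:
(A(46) + (-3960 - 1*(-16829))) + 7856 = (3 + (-3960 - 1*(-16829))) + 7856 = (3 + (-3960 + 16829)) + 7856 = (3 + 12869) + 7856 = 12872 + 7856 = 20728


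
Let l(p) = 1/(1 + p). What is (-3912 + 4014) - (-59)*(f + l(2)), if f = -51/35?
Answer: 3748/105 ≈ 35.695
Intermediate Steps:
f = -51/35 (f = -51*1/35 = -51/35 ≈ -1.4571)
(-3912 + 4014) - (-59)*(f + l(2)) = (-3912 + 4014) - (-59)*(-51/35 + 1/(1 + 2)) = 102 - (-59)*(-51/35 + 1/3) = 102 - (-59)*(-118)/105 = 102 - 1*6962/105 = 102 - 6962/105 = 3748/105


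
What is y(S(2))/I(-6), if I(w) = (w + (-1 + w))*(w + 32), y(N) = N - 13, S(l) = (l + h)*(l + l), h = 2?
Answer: -3/338 ≈ -0.0088757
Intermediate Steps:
S(l) = 2*l*(2 + l) (S(l) = (l + 2)*(l + l) = (2 + l)*(2*l) = 2*l*(2 + l))
y(N) = -13 + N
I(w) = (-1 + 2*w)*(32 + w)
y(S(2))/I(-6) = (-13 + 2*2*(2 + 2))/(-32 + 2*(-6)² + 63*(-6)) = (-13 + 2*2*4)/(-32 + 2*36 - 378) = (-13 + 16)/(-32 + 72 - 378) = 3/(-338) = 3*(-1/338) = -3/338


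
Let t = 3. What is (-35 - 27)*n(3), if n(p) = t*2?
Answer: -372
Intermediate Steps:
n(p) = 6 (n(p) = 3*2 = 6)
(-35 - 27)*n(3) = (-35 - 27)*6 = -62*6 = -372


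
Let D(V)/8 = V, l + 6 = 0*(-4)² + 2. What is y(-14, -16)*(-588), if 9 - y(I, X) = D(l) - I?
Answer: -15876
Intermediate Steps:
l = -4 (l = -6 + (0*(-4)² + 2) = -6 + (0*16 + 2) = -6 + (0 + 2) = -6 + 2 = -4)
D(V) = 8*V
y(I, X) = 41 + I (y(I, X) = 9 - (8*(-4) - I) = 9 - (-32 - I) = 9 + (32 + I) = 41 + I)
y(-14, -16)*(-588) = (41 - 14)*(-588) = 27*(-588) = -15876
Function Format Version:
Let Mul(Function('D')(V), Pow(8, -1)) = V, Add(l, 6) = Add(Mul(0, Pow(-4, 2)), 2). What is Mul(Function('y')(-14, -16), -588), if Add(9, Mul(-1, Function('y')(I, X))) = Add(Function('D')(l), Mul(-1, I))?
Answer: -15876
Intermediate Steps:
l = -4 (l = Add(-6, Add(Mul(0, Pow(-4, 2)), 2)) = Add(-6, Add(Mul(0, 16), 2)) = Add(-6, Add(0, 2)) = Add(-6, 2) = -4)
Function('D')(V) = Mul(8, V)
Function('y')(I, X) = Add(41, I) (Function('y')(I, X) = Add(9, Mul(-1, Add(Mul(8, -4), Mul(-1, I)))) = Add(9, Mul(-1, Add(-32, Mul(-1, I)))) = Add(9, Add(32, I)) = Add(41, I))
Mul(Function('y')(-14, -16), -588) = Mul(Add(41, -14), -588) = Mul(27, -588) = -15876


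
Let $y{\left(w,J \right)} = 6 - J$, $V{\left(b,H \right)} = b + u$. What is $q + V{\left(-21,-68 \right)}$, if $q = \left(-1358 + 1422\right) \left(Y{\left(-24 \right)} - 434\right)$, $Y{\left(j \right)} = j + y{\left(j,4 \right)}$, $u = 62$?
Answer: $-29143$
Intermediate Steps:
$V{\left(b,H \right)} = 62 + b$ ($V{\left(b,H \right)} = b + 62 = 62 + b$)
$Y{\left(j \right)} = 2 + j$ ($Y{\left(j \right)} = j + \left(6 - 4\right) = j + 2 = 2 + j$)
$q = -29184$ ($q = \left(-1358 + 1422\right) \left(\left(2 - 24\right) - 434\right) = 64 \left(-22 - 434\right) = 64 \left(-456\right) = -29184$)
$q + V{\left(-21,-68 \right)} = -29184 + \left(62 - 21\right) = -29184 + 41 = -29143$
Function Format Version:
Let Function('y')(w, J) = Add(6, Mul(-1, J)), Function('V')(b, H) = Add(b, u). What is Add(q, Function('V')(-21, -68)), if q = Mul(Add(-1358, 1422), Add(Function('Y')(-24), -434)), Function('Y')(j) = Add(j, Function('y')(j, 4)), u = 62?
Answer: -29143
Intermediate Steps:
Function('V')(b, H) = Add(62, b) (Function('V')(b, H) = Add(b, 62) = Add(62, b))
Function('Y')(j) = Add(2, j) (Function('Y')(j) = Add(j, Add(6, Mul(-1, 4))) = Add(j, Add(6, -4)) = Add(j, 2) = Add(2, j))
q = -29184 (q = Mul(Add(-1358, 1422), Add(Add(2, -24), -434)) = Mul(64, Add(-22, -434)) = Mul(64, -456) = -29184)
Add(q, Function('V')(-21, -68)) = Add(-29184, Add(62, -21)) = Add(-29184, 41) = -29143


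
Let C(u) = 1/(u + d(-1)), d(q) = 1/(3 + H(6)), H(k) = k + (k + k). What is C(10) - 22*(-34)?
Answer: 157849/211 ≈ 748.10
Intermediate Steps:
H(k) = 3*k (H(k) = k + 2*k = 3*k)
d(q) = 1/21 (d(q) = 1/(3 + 3*6) = 1/(3 + 18) = 1/21)
C(u) = 1/(1/21 + u) (C(u) = 1/(u + 1/21) = 1/(1/21 + u))
C(10) - 22*(-34) = 21/(1 + 21*10) - 22*(-34) = 21/(1 + 210) + 748 = 21/211 + 748 = 157849/211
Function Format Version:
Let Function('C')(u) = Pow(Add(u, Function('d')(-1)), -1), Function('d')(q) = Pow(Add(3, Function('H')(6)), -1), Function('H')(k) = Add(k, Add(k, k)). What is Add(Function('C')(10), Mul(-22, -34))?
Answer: Rational(157849, 211) ≈ 748.10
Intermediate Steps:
Function('H')(k) = Mul(3, k) (Function('H')(k) = Add(k, Mul(2, k)) = Mul(3, k))
Function('d')(q) = Rational(1, 21) (Function('d')(q) = Pow(Add(3, Mul(3, 6)), -1) = Pow(Add(3, 18), -1) = Pow(21, -1) = Rational(1, 21))
Function('C')(u) = Pow(Add(Rational(1, 21), u), -1) (Function('C')(u) = Pow(Add(u, Rational(1, 21)), -1) = Pow(Add(Rational(1, 21), u), -1))
Add(Function('C')(10), Mul(-22, -34)) = Add(Mul(21, Pow(Add(1, Mul(21, 10)), -1)), Mul(-22, -34)) = Add(Mul(21, Pow(Add(1, 210), -1)), 748) = Add(Mul(21, Pow(211, -1)), 748) = Add(Mul(21, Rational(1, 211)), 748) = Add(Rational(21, 211), 748) = Rational(157849, 211)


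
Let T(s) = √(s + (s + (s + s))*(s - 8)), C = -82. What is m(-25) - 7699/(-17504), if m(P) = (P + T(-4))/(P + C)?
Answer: 1261393/1872928 - 2*√35/107 ≈ 0.56291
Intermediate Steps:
T(s) = √(s + 3*s*(-8 + s)) (T(s) = √(s + (s + 2*s)*(-8 + s)) = √(s + (3*s)*(-8 + s)) = √(s + 3*s*(-8 + s)))
m(P) = (P + 2*√35)/(-82 + P) (m(P) = (P + √(-4*(-23 + 3*(-4))))/(P - 82) = (P + √(-4*(-23 - 12)))/(-82 + P) = (P + √(-4*(-35)))/(-82 + P) = (P + √140)/(-82 + P) = (P + 2*√35)/(-82 + P))
m(-25) - 7699/(-17504) = (-25 + 2*√35)/(-82 - 25) - 7699/(-17504) = (-25 + 2*√35)/(-107) - 7699*(-1)/17504 = -(-25 + 2*√35)/107 - 1*(-7699/17504) = (25/107 - 2*√35/107) + 7699/17504 = 1261393/1872928 - 2*√35/107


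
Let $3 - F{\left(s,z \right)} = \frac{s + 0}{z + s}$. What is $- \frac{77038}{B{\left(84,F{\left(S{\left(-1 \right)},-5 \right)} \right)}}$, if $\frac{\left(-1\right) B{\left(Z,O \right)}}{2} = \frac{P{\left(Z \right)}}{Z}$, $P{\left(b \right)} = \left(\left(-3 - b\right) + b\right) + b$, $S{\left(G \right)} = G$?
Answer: $\frac{1078532}{27} \approx 39946.0$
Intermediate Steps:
$P{\left(b \right)} = -3 + b$
$F{\left(s,z \right)} = 3 - \frac{s}{s + z}$ ($F{\left(s,z \right)} = 3 - \frac{s + 0}{z + s} = 3 - \frac{s}{s + z}$)
$B{\left(Z,O \right)} = - \frac{2 \left(-3 + Z\right)}{Z}$ ($B{\left(Z,O \right)} = - 2 \frac{-3 + Z}{Z} = - \frac{2 \left(-3 + Z\right)}{Z}$)
$- \frac{77038}{B{\left(84,F{\left(S{\left(-1 \right)},-5 \right)} \right)}} = - \frac{77038}{-2 + \frac{6}{84}} = - \frac{77038}{-2 + 6 \cdot \frac{1}{84}} = - \frac{77038}{-2 + \frac{1}{14}} = - \frac{77038}{- \frac{27}{14}} = \left(-77038\right) \left(- \frac{14}{27}\right) = \frac{1078532}{27}$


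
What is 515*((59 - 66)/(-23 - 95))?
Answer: 3605/118 ≈ 30.551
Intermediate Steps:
515*((59 - 66)/(-23 - 95)) = 515*(-7/(-118)) = 515*(-7*(-1/118)) = 515*(7/118) = 3605/118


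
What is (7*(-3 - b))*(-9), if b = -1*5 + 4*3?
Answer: 630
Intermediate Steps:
b = 7 (b = -5 + 12 = 7)
(7*(-3 - b))*(-9) = (7*(-3 - 1*7))*(-9) = (7*(-3 - 7))*(-9) = (7*(-10))*(-9) = -70*(-9) = 630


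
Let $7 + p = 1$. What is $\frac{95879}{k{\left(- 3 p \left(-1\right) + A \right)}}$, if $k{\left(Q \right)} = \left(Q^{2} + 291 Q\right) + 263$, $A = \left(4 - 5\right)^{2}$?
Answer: $- \frac{95879}{4395} \approx -21.815$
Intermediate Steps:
$p = -6$ ($p = -7 + 1 = -6$)
$A = 1$ ($A = \left(-1\right)^{2} = 1$)
$k{\left(Q \right)} = 263 + Q^{2} + 291 Q$
$\frac{95879}{k{\left(- 3 p \left(-1\right) + A \right)}} = \frac{95879}{263 + \left(\left(-3\right) \left(-6\right) \left(-1\right) + 1\right)^{2} + 291 \left(\left(-3\right) \left(-6\right) \left(-1\right) + 1\right)} = \frac{95879}{263 + \left(18 \left(-1\right) + 1\right)^{2} + 291 \left(18 \left(-1\right) + 1\right)} = \frac{95879}{263 + \left(-18 + 1\right)^{2} + 291 \left(-18 + 1\right)} = \frac{95879}{263 + \left(-17\right)^{2} + 291 \left(-17\right)} = \frac{95879}{263 + 289 - 4947} = \frac{95879}{-4395} = 95879 \left(- \frac{1}{4395}\right) = - \frac{95879}{4395}$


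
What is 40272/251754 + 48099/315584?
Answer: 4136385749/13241589056 ≈ 0.31238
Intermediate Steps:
40272/251754 + 48099/315584 = 40272*(1/251754) + 48099*(1/315584) = 6712/41959 + 48099/315584 = 4136385749/13241589056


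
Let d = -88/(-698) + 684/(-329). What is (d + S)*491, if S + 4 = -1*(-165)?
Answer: 8966613031/114821 ≈ 78092.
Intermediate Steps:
d = -224240/114821 (d = -88*(-1/698) + 684*(-1/329) = 44/349 - 684/329 = -224240/114821 ≈ -1.9530)
S = 161 (S = -4 - 1*(-165) = -4 + 165 = 161)
(d + S)*491 = (-224240/114821 + 161)*491 = (18261941/114821)*491 = 8966613031/114821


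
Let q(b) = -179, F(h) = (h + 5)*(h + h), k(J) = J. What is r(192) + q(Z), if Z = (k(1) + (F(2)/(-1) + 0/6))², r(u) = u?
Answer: 13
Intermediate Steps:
F(h) = 2*h*(5 + h) (F(h) = (5 + h)*(2*h) = 2*h*(5 + h))
Z = 729 (Z = (1 + ((2*2*(5 + 2))/(-1) + 0/6))² = (1 + ((2*2*7)*(-1) + 0*(⅙)))² = (1 + (28*(-1) + 0))² = (1 + (-28 + 0))² = (1 - 28)² = (-27)² = 729)
r(192) + q(Z) = 192 - 179 = 13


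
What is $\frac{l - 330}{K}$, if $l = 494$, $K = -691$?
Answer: $- \frac{164}{691} \approx -0.23734$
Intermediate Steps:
$\frac{l - 330}{K} = \frac{494 - 330}{-691} = \left(494 - 330\right) \left(- \frac{1}{691}\right) = 164 \left(- \frac{1}{691}\right) = - \frac{164}{691}$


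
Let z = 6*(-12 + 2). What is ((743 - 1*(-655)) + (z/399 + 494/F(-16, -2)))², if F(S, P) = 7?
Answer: 778410000/361 ≈ 2.1563e+6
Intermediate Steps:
z = -60 (z = 6*(-10) = -60)
((743 - 1*(-655)) + (z/399 + 494/F(-16, -2)))² = ((743 - 1*(-655)) + (-60/399 + 494/7))² = ((743 + 655) + (-60*1/399 + 494*(⅐)))² = (1398 + (-20/133 + 494/7))² = (1398 + 1338/19)² = (27900/19)² = 778410000/361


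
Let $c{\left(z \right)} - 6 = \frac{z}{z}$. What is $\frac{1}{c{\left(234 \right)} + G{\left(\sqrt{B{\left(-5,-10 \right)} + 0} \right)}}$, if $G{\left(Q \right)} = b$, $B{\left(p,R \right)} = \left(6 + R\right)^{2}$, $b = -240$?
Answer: $- \frac{1}{233} \approx -0.0042918$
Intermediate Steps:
$G{\left(Q \right)} = -240$
$c{\left(z \right)} = 7$ ($c{\left(z \right)} = 6 + \frac{z}{z} = 6 + 1 = 7$)
$\frac{1}{c{\left(234 \right)} + G{\left(\sqrt{B{\left(-5,-10 \right)} + 0} \right)}} = \frac{1}{7 - 240} = \frac{1}{-233} = - \frac{1}{233}$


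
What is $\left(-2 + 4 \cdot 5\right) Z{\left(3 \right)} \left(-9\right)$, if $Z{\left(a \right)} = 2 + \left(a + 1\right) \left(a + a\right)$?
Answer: $-4212$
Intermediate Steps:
$Z{\left(a \right)} = 2 + 2 a \left(1 + a\right)$ ($Z{\left(a \right)} = 2 + \left(1 + a\right) 2 a = 2 + 2 a \left(1 + a\right)$)
$\left(-2 + 4 \cdot 5\right) Z{\left(3 \right)} \left(-9\right) = \left(-2 + 4 \cdot 5\right) \left(2 + 2 \cdot 3 + 2 \cdot 3^{2}\right) \left(-9\right) = \left(-2 + 20\right) \left(2 + 6 + 2 \cdot 9\right) \left(-9\right) = 18 \left(2 + 6 + 18\right) \left(-9\right) = 18 \cdot 26 \left(-9\right) = 468 \left(-9\right) = -4212$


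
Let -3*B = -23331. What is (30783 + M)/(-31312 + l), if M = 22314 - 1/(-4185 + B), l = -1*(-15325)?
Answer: -190724423/57425304 ≈ -3.3213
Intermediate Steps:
B = 7777 (B = -⅓*(-23331) = 7777)
l = 15325
M = 80151887/3592 (M = 22314 - 1/(-4185 + 7777) = 22314 - 1/3592 = 80151887/3592 ≈ 22314.)
(30783 + M)/(-31312 + l) = (30783 + 80151887/3592)/(-31312 + 15325) = (190724423/3592)/(-15987) = (190724423/3592)*(-1/15987) = -190724423/57425304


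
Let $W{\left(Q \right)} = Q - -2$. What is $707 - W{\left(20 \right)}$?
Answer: $685$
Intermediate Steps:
$W{\left(Q \right)} = 2 + Q$ ($W{\left(Q \right)} = Q + 2 = 2 + Q$)
$707 - W{\left(20 \right)} = 707 - \left(2 + 20\right) = 707 - 22 = 685$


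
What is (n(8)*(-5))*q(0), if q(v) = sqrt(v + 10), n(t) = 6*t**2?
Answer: -1920*sqrt(10) ≈ -6071.6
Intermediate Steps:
q(v) = sqrt(10 + v)
(n(8)*(-5))*q(0) = ((6*8**2)*(-5))*sqrt(10 + 0) = ((6*64)*(-5))*sqrt(10) = (384*(-5))*sqrt(10) = -1920*sqrt(10)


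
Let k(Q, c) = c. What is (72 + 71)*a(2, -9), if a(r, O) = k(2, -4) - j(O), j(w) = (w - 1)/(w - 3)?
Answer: -4147/6 ≈ -691.17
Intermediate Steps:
j(w) = (-1 + w)/(-3 + w)
a(r, O) = -4 - (-1 + O)/(-3 + O)
(72 + 71)*a(2, -9) = (72 + 71)*((13 - 5*(-9))/(-3 - 9)) = 143*((13 + 45)/(-12)) = 143*(-1/12*58) = 143*(-29/6) = -4147/6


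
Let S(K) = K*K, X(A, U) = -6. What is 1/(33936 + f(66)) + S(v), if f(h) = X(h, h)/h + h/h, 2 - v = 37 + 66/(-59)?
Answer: 1491731187597/1299478186 ≈ 1147.9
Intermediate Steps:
v = -1999/59 (v = 2 - (37 + 66/(-59)) = 2 - (37 + 66*(-1/59)) = 2 - (37 - 66/59) = 2 - 1*2117/59 = 2 - 2117/59 = -1999/59 ≈ -33.881)
f(h) = 1 - 6/h (f(h) = -6/h + h/h = -6/h + 1 = 1 - 6/h)
S(K) = K²
1/(33936 + f(66)) + S(v) = 1/(33936 + (-6 + 66)/66) + (-1999/59)² = 1/(33936 + (1/66)*60) + 3996001/3481 = 1/(33936 + 10/11) + 3996001/3481 = 1/(373306/11) + 3996001/3481 = 11/373306 + 3996001/3481 = 1491731187597/1299478186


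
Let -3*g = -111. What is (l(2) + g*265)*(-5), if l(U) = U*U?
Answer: -49045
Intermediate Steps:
l(U) = U²
g = 37 (g = -⅓*(-111) = 37)
(l(2) + g*265)*(-5) = (2² + 37*265)*(-5) = (4 + 9805)*(-5) = 9809*(-5) = -49045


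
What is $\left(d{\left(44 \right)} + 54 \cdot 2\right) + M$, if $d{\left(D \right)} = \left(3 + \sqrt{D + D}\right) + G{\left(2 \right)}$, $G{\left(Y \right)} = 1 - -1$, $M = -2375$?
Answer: $-2262 + 2 \sqrt{22} \approx -2252.6$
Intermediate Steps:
$G{\left(Y \right)} = 2$ ($G{\left(Y \right)} = 1 + 1 = 2$)
$d{\left(D \right)} = 5 + \sqrt{2} \sqrt{D}$ ($d{\left(D \right)} = \left(3 + \sqrt{D + D}\right) + 2 = \left(3 + \sqrt{2 D}\right) + 2 = \left(3 + \sqrt{2} \sqrt{D}\right) + 2 = 5 + \sqrt{2} \sqrt{D}$)
$\left(d{\left(44 \right)} + 54 \cdot 2\right) + M = \left(\left(5 + \sqrt{2} \sqrt{44}\right) + 54 \cdot 2\right) - 2375 = \left(\left(5 + \sqrt{2} \cdot 2 \sqrt{11}\right) + 108\right) - 2375 = \left(\left(5 + 2 \sqrt{22}\right) + 108\right) - 2375 = \left(113 + 2 \sqrt{22}\right) - 2375 = -2262 + 2 \sqrt{22}$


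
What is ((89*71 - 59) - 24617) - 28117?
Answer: -46474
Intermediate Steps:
((89*71 - 59) - 24617) - 28117 = ((6319 - 59) - 24617) - 28117 = (6260 - 24617) - 28117 = -18357 - 28117 = -46474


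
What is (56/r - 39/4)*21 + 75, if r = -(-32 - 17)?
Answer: -423/4 ≈ -105.75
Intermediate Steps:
r = 49 (r = -1*(-49) = 49)
(56/r - 39/4)*21 + 75 = (56/49 - 39/4)*21 + 75 = (56*(1/49) - 39*1/4)*21 + 75 = (8/7 - 39/4)*21 + 75 = -241/28*21 + 75 = -723/4 + 75 = -423/4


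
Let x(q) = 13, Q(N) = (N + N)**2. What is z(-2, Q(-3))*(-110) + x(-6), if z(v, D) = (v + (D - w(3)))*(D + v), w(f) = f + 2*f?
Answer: -93487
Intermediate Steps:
w(f) = 3*f
Q(N) = 4*N**2 (Q(N) = (2*N)**2 = 4*N**2)
z(v, D) = (D + v)*(-9 + D + v) (z(v, D) = (v + (D - 3*3))*(D + v) = (v + (D - 1*9))*(D + v) = (v + (D - 9))*(D + v) = (v + (-9 + D))*(D + v) = (-9 + D + v)*(D + v) = (D + v)*(-9 + D + v))
z(-2, Q(-3))*(-110) + x(-6) = ((4*(-3)**2)**2 + (-2)**2 - 36*(-3)**2 - 9*(-2) + 2*(4*(-3)**2)*(-2))*(-110) + 13 = ((4*9)**2 + 4 - 36*9 + 18 + 2*(4*9)*(-2))*(-110) + 13 = (36**2 + 4 - 9*36 + 18 + 2*36*(-2))*(-110) + 13 = (1296 + 4 - 324 + 18 - 144)*(-110) + 13 = 850*(-110) + 13 = -93500 + 13 = -93487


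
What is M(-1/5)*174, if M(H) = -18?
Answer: -3132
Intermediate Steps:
M(-1/5)*174 = -18*174 = -3132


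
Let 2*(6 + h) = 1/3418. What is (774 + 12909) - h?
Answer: 93578003/6836 ≈ 13689.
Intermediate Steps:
h = -41015/6836 (h = -6 + (½)/3418 = -6 + (½)*(1/3418) = -6 + 1/6836 = -41015/6836 ≈ -5.9999)
(774 + 12909) - h = (774 + 12909) - 1*(-41015/6836) = 13683 + 41015/6836 = 93578003/6836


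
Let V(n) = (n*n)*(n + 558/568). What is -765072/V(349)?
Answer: -217280448/12106410395 ≈ -0.017948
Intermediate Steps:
V(n) = n**2*(279/284 + n) (V(n) = n**2*(n + 558*(1/568)) = n**2*(n + 279/284) = n**2*(279/284 + n))
-765072/V(349) = -765072*1/(121801*(279/284 + 349)) = -765072/(121801*(99395/284)) = -765072/12106410395/284 = -765072*284/12106410395 = -217280448/12106410395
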